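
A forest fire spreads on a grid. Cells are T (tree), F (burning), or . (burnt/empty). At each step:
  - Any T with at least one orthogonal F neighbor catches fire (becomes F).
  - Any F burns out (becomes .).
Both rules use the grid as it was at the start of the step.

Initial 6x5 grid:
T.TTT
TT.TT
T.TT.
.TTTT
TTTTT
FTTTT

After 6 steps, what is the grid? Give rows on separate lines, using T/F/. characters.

Step 1: 2 trees catch fire, 1 burn out
  T.TTT
  TT.TT
  T.TT.
  .TTTT
  FTTTT
  .FTTT
Step 2: 2 trees catch fire, 2 burn out
  T.TTT
  TT.TT
  T.TT.
  .TTTT
  .FTTT
  ..FTT
Step 3: 3 trees catch fire, 2 burn out
  T.TTT
  TT.TT
  T.TT.
  .FTTT
  ..FTT
  ...FT
Step 4: 3 trees catch fire, 3 burn out
  T.TTT
  TT.TT
  T.TT.
  ..FTT
  ...FT
  ....F
Step 5: 3 trees catch fire, 3 burn out
  T.TTT
  TT.TT
  T.FT.
  ...FT
  ....F
  .....
Step 6: 2 trees catch fire, 3 burn out
  T.TTT
  TT.TT
  T..F.
  ....F
  .....
  .....

T.TTT
TT.TT
T..F.
....F
.....
.....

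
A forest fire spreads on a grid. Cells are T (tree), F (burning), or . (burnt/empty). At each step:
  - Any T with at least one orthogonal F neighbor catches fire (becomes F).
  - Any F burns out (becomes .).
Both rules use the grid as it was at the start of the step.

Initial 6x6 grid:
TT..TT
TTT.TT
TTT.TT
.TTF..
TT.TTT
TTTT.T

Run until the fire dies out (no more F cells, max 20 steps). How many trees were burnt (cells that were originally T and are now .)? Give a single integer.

Answer: 20

Derivation:
Step 1: +2 fires, +1 burnt (F count now 2)
Step 2: +4 fires, +2 burnt (F count now 4)
Step 3: +5 fires, +4 burnt (F count now 5)
Step 4: +5 fires, +5 burnt (F count now 5)
Step 5: +3 fires, +5 burnt (F count now 3)
Step 6: +1 fires, +3 burnt (F count now 1)
Step 7: +0 fires, +1 burnt (F count now 0)
Fire out after step 7
Initially T: 26, now '.': 30
Total burnt (originally-T cells now '.'): 20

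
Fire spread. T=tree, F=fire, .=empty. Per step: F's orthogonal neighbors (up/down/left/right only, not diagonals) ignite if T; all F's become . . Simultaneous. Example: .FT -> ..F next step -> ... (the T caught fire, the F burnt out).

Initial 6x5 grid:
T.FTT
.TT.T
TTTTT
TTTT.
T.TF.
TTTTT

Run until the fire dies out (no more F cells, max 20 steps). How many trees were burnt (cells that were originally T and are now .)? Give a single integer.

Step 1: +5 fires, +2 burnt (F count now 5)
Step 2: +7 fires, +5 burnt (F count now 7)
Step 3: +5 fires, +7 burnt (F count now 5)
Step 4: +3 fires, +5 burnt (F count now 3)
Step 5: +1 fires, +3 burnt (F count now 1)
Step 6: +0 fires, +1 burnt (F count now 0)
Fire out after step 6
Initially T: 22, now '.': 29
Total burnt (originally-T cells now '.'): 21

Answer: 21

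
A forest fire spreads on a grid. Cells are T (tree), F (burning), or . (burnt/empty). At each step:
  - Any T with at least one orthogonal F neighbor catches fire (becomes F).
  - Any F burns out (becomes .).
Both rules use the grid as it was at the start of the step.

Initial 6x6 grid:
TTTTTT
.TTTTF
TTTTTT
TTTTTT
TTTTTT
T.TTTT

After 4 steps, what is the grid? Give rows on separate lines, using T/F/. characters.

Step 1: 3 trees catch fire, 1 burn out
  TTTTTF
  .TTTF.
  TTTTTF
  TTTTTT
  TTTTTT
  T.TTTT
Step 2: 4 trees catch fire, 3 burn out
  TTTTF.
  .TTF..
  TTTTF.
  TTTTTF
  TTTTTT
  T.TTTT
Step 3: 5 trees catch fire, 4 burn out
  TTTF..
  .TF...
  TTTF..
  TTTTF.
  TTTTTF
  T.TTTT
Step 4: 6 trees catch fire, 5 burn out
  TTF...
  .F....
  TTF...
  TTTF..
  TTTTF.
  T.TTTF

TTF...
.F....
TTF...
TTTF..
TTTTF.
T.TTTF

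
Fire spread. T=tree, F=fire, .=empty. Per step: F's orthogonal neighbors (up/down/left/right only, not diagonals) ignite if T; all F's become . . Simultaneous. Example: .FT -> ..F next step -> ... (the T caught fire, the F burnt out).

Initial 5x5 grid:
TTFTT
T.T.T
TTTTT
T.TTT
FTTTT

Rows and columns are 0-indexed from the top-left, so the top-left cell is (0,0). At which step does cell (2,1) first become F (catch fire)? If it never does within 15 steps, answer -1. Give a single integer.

Step 1: cell (2,1)='T' (+5 fires, +2 burnt)
Step 2: cell (2,1)='T' (+5 fires, +5 burnt)
Step 3: cell (2,1)='F' (+6 fires, +5 burnt)
  -> target ignites at step 3
Step 4: cell (2,1)='.' (+3 fires, +6 burnt)
Step 5: cell (2,1)='.' (+1 fires, +3 burnt)
Step 6: cell (2,1)='.' (+0 fires, +1 burnt)
  fire out at step 6

3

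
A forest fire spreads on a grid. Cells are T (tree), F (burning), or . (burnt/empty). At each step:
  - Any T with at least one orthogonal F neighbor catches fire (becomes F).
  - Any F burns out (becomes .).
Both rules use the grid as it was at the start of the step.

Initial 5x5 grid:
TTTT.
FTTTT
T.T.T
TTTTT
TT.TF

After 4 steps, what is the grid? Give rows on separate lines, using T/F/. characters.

Step 1: 5 trees catch fire, 2 burn out
  FTTT.
  .FTTT
  F.T.T
  TTTTF
  TT.F.
Step 2: 5 trees catch fire, 5 burn out
  .FTT.
  ..FTT
  ..T.F
  FTTF.
  TT...
Step 3: 7 trees catch fire, 5 burn out
  ..FT.
  ...FF
  ..F..
  .FF..
  FT...
Step 4: 2 trees catch fire, 7 burn out
  ...F.
  .....
  .....
  .....
  .F...

...F.
.....
.....
.....
.F...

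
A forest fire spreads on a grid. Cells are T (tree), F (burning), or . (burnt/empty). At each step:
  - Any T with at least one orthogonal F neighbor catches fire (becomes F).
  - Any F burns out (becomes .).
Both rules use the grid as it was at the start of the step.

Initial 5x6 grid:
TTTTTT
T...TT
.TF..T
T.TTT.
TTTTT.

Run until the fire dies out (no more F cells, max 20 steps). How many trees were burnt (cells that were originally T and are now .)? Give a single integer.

Answer: 10

Derivation:
Step 1: +2 fires, +1 burnt (F count now 2)
Step 2: +2 fires, +2 burnt (F count now 2)
Step 3: +3 fires, +2 burnt (F count now 3)
Step 4: +2 fires, +3 burnt (F count now 2)
Step 5: +1 fires, +2 burnt (F count now 1)
Step 6: +0 fires, +1 burnt (F count now 0)
Fire out after step 6
Initially T: 20, now '.': 20
Total burnt (originally-T cells now '.'): 10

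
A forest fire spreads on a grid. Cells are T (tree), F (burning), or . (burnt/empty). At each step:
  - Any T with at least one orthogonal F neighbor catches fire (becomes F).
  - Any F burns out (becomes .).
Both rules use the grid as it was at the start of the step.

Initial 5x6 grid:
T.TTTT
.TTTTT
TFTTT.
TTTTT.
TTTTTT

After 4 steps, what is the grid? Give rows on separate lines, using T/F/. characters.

Step 1: 4 trees catch fire, 1 burn out
  T.TTTT
  .FTTTT
  F.FTT.
  TFTTT.
  TTTTTT
Step 2: 5 trees catch fire, 4 burn out
  T.TTTT
  ..FTTT
  ...FT.
  F.FTT.
  TFTTTT
Step 3: 6 trees catch fire, 5 burn out
  T.FTTT
  ...FTT
  ....F.
  ...FT.
  F.FTTT
Step 4: 4 trees catch fire, 6 burn out
  T..FTT
  ....FT
  ......
  ....F.
  ...FTT

T..FTT
....FT
......
....F.
...FTT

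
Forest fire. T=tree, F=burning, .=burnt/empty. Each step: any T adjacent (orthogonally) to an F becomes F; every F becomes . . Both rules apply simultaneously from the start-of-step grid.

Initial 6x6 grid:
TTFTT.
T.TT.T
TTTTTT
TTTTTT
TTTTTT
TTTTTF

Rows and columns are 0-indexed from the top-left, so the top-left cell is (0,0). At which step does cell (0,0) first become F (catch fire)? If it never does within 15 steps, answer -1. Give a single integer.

Step 1: cell (0,0)='T' (+5 fires, +2 burnt)
Step 2: cell (0,0)='F' (+7 fires, +5 burnt)
  -> target ignites at step 2
Step 3: cell (0,0)='.' (+8 fires, +7 burnt)
Step 4: cell (0,0)='.' (+7 fires, +8 burnt)
Step 5: cell (0,0)='.' (+3 fires, +7 burnt)
Step 6: cell (0,0)='.' (+1 fires, +3 burnt)
Step 7: cell (0,0)='.' (+0 fires, +1 burnt)
  fire out at step 7

2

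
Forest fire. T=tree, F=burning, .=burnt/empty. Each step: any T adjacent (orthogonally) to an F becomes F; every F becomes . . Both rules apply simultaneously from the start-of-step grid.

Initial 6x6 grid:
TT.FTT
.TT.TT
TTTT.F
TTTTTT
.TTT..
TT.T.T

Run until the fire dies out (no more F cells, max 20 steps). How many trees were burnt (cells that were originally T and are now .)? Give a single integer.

Answer: 24

Derivation:
Step 1: +3 fires, +2 burnt (F count now 3)
Step 2: +3 fires, +3 burnt (F count now 3)
Step 3: +1 fires, +3 burnt (F count now 1)
Step 4: +3 fires, +1 burnt (F count now 3)
Step 5: +4 fires, +3 burnt (F count now 4)
Step 6: +4 fires, +4 burnt (F count now 4)
Step 7: +3 fires, +4 burnt (F count now 3)
Step 8: +2 fires, +3 burnt (F count now 2)
Step 9: +1 fires, +2 burnt (F count now 1)
Step 10: +0 fires, +1 burnt (F count now 0)
Fire out after step 10
Initially T: 25, now '.': 35
Total burnt (originally-T cells now '.'): 24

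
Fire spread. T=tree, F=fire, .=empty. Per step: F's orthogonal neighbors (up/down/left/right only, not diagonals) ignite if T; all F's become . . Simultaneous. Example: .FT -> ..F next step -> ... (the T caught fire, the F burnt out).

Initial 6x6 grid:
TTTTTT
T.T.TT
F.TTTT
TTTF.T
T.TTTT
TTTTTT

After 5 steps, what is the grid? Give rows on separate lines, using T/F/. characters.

Step 1: 5 trees catch fire, 2 burn out
  TTTTTT
  F.T.TT
  ..TFTT
  FTF..T
  T.TFTT
  TTTTTT
Step 2: 8 trees catch fire, 5 burn out
  FTTTTT
  ..T.TT
  ..F.FT
  .F...T
  F.F.FT
  TTTFTT
Step 3: 8 trees catch fire, 8 burn out
  .FTTTT
  ..F.FT
  .....F
  .....T
  .....F
  FTF.FT
Step 4: 6 trees catch fire, 8 burn out
  ..FTFT
  .....F
  ......
  .....F
  ......
  .F...F
Step 5: 2 trees catch fire, 6 burn out
  ...F.F
  ......
  ......
  ......
  ......
  ......

...F.F
......
......
......
......
......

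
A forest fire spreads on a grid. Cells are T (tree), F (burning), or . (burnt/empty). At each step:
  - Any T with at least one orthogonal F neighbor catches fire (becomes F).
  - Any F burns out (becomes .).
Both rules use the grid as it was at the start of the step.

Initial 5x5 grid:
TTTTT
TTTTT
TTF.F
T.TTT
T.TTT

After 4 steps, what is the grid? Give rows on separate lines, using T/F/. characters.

Step 1: 5 trees catch fire, 2 burn out
  TTTTT
  TTFTF
  TF...
  T.FTF
  T.TTT
Step 2: 8 trees catch fire, 5 burn out
  TTFTF
  TF.F.
  F....
  T..F.
  T.FTF
Step 3: 5 trees catch fire, 8 burn out
  TF.F.
  F....
  .....
  F....
  T..F.
Step 4: 2 trees catch fire, 5 burn out
  F....
  .....
  .....
  .....
  F....

F....
.....
.....
.....
F....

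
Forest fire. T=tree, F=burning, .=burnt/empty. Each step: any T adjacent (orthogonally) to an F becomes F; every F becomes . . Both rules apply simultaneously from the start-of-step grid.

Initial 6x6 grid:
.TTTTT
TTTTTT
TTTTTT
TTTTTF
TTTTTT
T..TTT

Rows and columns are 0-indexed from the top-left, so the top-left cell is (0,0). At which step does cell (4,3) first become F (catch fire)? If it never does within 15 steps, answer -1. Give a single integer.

Step 1: cell (4,3)='T' (+3 fires, +1 burnt)
Step 2: cell (4,3)='T' (+5 fires, +3 burnt)
Step 3: cell (4,3)='F' (+6 fires, +5 burnt)
  -> target ignites at step 3
Step 4: cell (4,3)='.' (+6 fires, +6 burnt)
Step 5: cell (4,3)='.' (+5 fires, +6 burnt)
Step 6: cell (4,3)='.' (+4 fires, +5 burnt)
Step 7: cell (4,3)='.' (+3 fires, +4 burnt)
Step 8: cell (4,3)='.' (+0 fires, +3 burnt)
  fire out at step 8

3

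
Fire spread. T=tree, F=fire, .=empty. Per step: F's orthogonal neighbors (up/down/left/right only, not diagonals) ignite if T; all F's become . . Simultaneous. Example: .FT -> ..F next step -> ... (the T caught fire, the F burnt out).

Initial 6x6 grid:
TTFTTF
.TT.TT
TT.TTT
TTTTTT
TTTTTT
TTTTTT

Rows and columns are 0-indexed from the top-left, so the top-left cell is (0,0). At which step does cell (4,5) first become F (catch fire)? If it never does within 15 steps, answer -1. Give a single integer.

Step 1: cell (4,5)='T' (+5 fires, +2 burnt)
Step 2: cell (4,5)='T' (+4 fires, +5 burnt)
Step 3: cell (4,5)='T' (+3 fires, +4 burnt)
Step 4: cell (4,5)='F' (+5 fires, +3 burnt)
  -> target ignites at step 4
Step 5: cell (4,5)='.' (+6 fires, +5 burnt)
Step 6: cell (4,5)='.' (+5 fires, +6 burnt)
Step 7: cell (4,5)='.' (+3 fires, +5 burnt)
Step 8: cell (4,5)='.' (+0 fires, +3 burnt)
  fire out at step 8

4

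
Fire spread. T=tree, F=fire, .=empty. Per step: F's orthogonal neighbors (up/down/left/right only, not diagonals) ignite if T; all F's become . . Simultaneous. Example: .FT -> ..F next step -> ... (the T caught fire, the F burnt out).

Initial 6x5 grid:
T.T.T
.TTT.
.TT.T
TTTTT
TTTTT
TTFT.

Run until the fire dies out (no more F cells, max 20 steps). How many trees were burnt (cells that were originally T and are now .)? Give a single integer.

Step 1: +3 fires, +1 burnt (F count now 3)
Step 2: +4 fires, +3 burnt (F count now 4)
Step 3: +5 fires, +4 burnt (F count now 5)
Step 4: +4 fires, +5 burnt (F count now 4)
Step 5: +4 fires, +4 burnt (F count now 4)
Step 6: +0 fires, +4 burnt (F count now 0)
Fire out after step 6
Initially T: 22, now '.': 28
Total burnt (originally-T cells now '.'): 20

Answer: 20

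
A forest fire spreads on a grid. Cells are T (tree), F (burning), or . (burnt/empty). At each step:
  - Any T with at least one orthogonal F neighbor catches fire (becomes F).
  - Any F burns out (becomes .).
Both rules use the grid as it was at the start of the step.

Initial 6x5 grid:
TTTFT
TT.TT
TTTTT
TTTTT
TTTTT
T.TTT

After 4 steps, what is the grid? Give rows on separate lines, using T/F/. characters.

Step 1: 3 trees catch fire, 1 burn out
  TTF.F
  TT.FT
  TTTTT
  TTTTT
  TTTTT
  T.TTT
Step 2: 3 trees catch fire, 3 burn out
  TF...
  TT..F
  TTTFT
  TTTTT
  TTTTT
  T.TTT
Step 3: 5 trees catch fire, 3 burn out
  F....
  TF...
  TTF.F
  TTTFT
  TTTTT
  T.TTT
Step 4: 5 trees catch fire, 5 burn out
  .....
  F....
  TF...
  TTF.F
  TTTFT
  T.TTT

.....
F....
TF...
TTF.F
TTTFT
T.TTT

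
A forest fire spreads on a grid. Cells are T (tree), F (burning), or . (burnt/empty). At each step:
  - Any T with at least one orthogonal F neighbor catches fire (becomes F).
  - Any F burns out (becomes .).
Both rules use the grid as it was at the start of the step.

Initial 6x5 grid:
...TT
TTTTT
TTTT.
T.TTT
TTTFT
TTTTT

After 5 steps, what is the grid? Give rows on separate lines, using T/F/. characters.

Step 1: 4 trees catch fire, 1 burn out
  ...TT
  TTTTT
  TTTT.
  T.TFT
  TTF.F
  TTTFT
Step 2: 6 trees catch fire, 4 burn out
  ...TT
  TTTTT
  TTTF.
  T.F.F
  TF...
  TTF.F
Step 3: 4 trees catch fire, 6 burn out
  ...TT
  TTTFT
  TTF..
  T....
  F....
  TF...
Step 4: 6 trees catch fire, 4 burn out
  ...FT
  TTF.F
  TF...
  F....
  .....
  F....
Step 5: 3 trees catch fire, 6 burn out
  ....F
  TF...
  F....
  .....
  .....
  .....

....F
TF...
F....
.....
.....
.....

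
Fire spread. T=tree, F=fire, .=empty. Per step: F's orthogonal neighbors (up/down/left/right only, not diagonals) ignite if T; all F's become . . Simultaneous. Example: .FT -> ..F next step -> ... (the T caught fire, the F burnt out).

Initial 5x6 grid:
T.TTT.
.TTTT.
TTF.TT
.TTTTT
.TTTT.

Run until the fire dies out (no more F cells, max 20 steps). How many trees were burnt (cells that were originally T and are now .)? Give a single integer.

Answer: 20

Derivation:
Step 1: +3 fires, +1 burnt (F count now 3)
Step 2: +7 fires, +3 burnt (F count now 7)
Step 3: +5 fires, +7 burnt (F count now 5)
Step 4: +4 fires, +5 burnt (F count now 4)
Step 5: +1 fires, +4 burnt (F count now 1)
Step 6: +0 fires, +1 burnt (F count now 0)
Fire out after step 6
Initially T: 21, now '.': 29
Total burnt (originally-T cells now '.'): 20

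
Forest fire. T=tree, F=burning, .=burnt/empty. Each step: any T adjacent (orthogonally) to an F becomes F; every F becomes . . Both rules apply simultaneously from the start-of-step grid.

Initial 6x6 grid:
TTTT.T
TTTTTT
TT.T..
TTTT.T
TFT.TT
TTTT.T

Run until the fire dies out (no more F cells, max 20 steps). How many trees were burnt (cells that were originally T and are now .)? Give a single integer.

Step 1: +4 fires, +1 burnt (F count now 4)
Step 2: +5 fires, +4 burnt (F count now 5)
Step 3: +4 fires, +5 burnt (F count now 4)
Step 4: +4 fires, +4 burnt (F count now 4)
Step 5: +3 fires, +4 burnt (F count now 3)
Step 6: +2 fires, +3 burnt (F count now 2)
Step 7: +1 fires, +2 burnt (F count now 1)
Step 8: +1 fires, +1 burnt (F count now 1)
Step 9: +0 fires, +1 burnt (F count now 0)
Fire out after step 9
Initially T: 28, now '.': 32
Total burnt (originally-T cells now '.'): 24

Answer: 24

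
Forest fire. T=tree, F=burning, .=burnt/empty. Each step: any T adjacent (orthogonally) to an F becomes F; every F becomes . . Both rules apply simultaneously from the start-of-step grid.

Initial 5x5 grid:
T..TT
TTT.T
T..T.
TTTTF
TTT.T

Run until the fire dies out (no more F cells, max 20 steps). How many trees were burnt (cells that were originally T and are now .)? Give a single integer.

Answer: 14

Derivation:
Step 1: +2 fires, +1 burnt (F count now 2)
Step 2: +2 fires, +2 burnt (F count now 2)
Step 3: +2 fires, +2 burnt (F count now 2)
Step 4: +2 fires, +2 burnt (F count now 2)
Step 5: +2 fires, +2 burnt (F count now 2)
Step 6: +1 fires, +2 burnt (F count now 1)
Step 7: +2 fires, +1 burnt (F count now 2)
Step 8: +1 fires, +2 burnt (F count now 1)
Step 9: +0 fires, +1 burnt (F count now 0)
Fire out after step 9
Initially T: 17, now '.': 22
Total burnt (originally-T cells now '.'): 14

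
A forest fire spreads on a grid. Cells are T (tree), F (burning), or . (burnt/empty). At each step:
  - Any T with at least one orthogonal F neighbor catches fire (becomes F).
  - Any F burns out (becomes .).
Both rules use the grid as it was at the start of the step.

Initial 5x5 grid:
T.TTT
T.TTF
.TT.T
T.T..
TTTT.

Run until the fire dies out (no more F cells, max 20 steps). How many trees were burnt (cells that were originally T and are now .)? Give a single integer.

Answer: 14

Derivation:
Step 1: +3 fires, +1 burnt (F count now 3)
Step 2: +2 fires, +3 burnt (F count now 2)
Step 3: +2 fires, +2 burnt (F count now 2)
Step 4: +2 fires, +2 burnt (F count now 2)
Step 5: +1 fires, +2 burnt (F count now 1)
Step 6: +2 fires, +1 burnt (F count now 2)
Step 7: +1 fires, +2 burnt (F count now 1)
Step 8: +1 fires, +1 burnt (F count now 1)
Step 9: +0 fires, +1 burnt (F count now 0)
Fire out after step 9
Initially T: 16, now '.': 23
Total burnt (originally-T cells now '.'): 14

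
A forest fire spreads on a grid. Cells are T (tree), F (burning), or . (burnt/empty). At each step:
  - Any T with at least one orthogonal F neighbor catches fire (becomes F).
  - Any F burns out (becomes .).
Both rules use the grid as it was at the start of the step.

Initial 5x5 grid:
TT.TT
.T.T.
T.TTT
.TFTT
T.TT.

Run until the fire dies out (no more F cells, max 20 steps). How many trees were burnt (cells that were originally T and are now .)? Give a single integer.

Step 1: +4 fires, +1 burnt (F count now 4)
Step 2: +3 fires, +4 burnt (F count now 3)
Step 3: +2 fires, +3 burnt (F count now 2)
Step 4: +1 fires, +2 burnt (F count now 1)
Step 5: +1 fires, +1 burnt (F count now 1)
Step 6: +0 fires, +1 burnt (F count now 0)
Fire out after step 6
Initially T: 16, now '.': 20
Total burnt (originally-T cells now '.'): 11

Answer: 11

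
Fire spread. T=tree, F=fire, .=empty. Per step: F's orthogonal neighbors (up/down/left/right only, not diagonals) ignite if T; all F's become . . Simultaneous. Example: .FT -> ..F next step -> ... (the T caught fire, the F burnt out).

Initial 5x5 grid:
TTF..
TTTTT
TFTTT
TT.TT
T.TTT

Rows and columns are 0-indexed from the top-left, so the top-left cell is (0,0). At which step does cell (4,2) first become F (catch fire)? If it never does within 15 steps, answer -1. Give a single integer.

Step 1: cell (4,2)='T' (+6 fires, +2 burnt)
Step 2: cell (4,2)='T' (+5 fires, +6 burnt)
Step 3: cell (4,2)='T' (+4 fires, +5 burnt)
Step 4: cell (4,2)='T' (+2 fires, +4 burnt)
Step 5: cell (4,2)='F' (+2 fires, +2 burnt)
  -> target ignites at step 5
Step 6: cell (4,2)='.' (+0 fires, +2 burnt)
  fire out at step 6

5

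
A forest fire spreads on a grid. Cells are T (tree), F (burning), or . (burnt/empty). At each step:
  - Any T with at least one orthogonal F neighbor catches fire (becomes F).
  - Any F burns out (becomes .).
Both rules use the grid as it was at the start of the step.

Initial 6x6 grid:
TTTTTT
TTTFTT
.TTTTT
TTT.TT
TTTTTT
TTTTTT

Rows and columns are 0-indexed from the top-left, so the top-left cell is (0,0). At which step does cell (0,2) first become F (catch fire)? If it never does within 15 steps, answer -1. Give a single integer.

Step 1: cell (0,2)='T' (+4 fires, +1 burnt)
Step 2: cell (0,2)='F' (+6 fires, +4 burnt)
  -> target ignites at step 2
Step 3: cell (0,2)='.' (+7 fires, +6 burnt)
Step 4: cell (0,2)='.' (+5 fires, +7 burnt)
Step 5: cell (0,2)='.' (+6 fires, +5 burnt)
Step 6: cell (0,2)='.' (+4 fires, +6 burnt)
Step 7: cell (0,2)='.' (+1 fires, +4 burnt)
Step 8: cell (0,2)='.' (+0 fires, +1 burnt)
  fire out at step 8

2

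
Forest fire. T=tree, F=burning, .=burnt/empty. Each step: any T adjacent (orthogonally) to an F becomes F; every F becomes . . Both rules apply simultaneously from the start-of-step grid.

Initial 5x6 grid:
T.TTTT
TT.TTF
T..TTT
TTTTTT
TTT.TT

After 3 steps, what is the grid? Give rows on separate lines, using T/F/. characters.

Step 1: 3 trees catch fire, 1 burn out
  T.TTTF
  TT.TF.
  T..TTF
  TTTTTT
  TTT.TT
Step 2: 4 trees catch fire, 3 burn out
  T.TTF.
  TT.F..
  T..TF.
  TTTTTF
  TTT.TT
Step 3: 4 trees catch fire, 4 burn out
  T.TF..
  TT....
  T..F..
  TTTTF.
  TTT.TF

T.TF..
TT....
T..F..
TTTTF.
TTT.TF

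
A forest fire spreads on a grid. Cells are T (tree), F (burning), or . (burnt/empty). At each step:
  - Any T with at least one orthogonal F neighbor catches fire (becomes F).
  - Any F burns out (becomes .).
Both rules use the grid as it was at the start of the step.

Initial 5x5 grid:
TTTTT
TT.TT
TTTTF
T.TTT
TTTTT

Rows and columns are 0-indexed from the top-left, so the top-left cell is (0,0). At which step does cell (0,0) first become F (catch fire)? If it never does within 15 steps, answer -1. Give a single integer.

Step 1: cell (0,0)='T' (+3 fires, +1 burnt)
Step 2: cell (0,0)='T' (+5 fires, +3 burnt)
Step 3: cell (0,0)='T' (+4 fires, +5 burnt)
Step 4: cell (0,0)='T' (+4 fires, +4 burnt)
Step 5: cell (0,0)='T' (+4 fires, +4 burnt)
Step 6: cell (0,0)='F' (+2 fires, +4 burnt)
  -> target ignites at step 6
Step 7: cell (0,0)='.' (+0 fires, +2 burnt)
  fire out at step 7

6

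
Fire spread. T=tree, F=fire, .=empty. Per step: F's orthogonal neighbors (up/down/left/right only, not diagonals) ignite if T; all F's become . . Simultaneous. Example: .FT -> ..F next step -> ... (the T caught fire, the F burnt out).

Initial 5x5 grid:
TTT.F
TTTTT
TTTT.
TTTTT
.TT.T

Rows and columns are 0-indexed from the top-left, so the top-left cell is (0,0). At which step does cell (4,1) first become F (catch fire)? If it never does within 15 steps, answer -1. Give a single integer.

Step 1: cell (4,1)='T' (+1 fires, +1 burnt)
Step 2: cell (4,1)='T' (+1 fires, +1 burnt)
Step 3: cell (4,1)='T' (+2 fires, +1 burnt)
Step 4: cell (4,1)='T' (+4 fires, +2 burnt)
Step 5: cell (4,1)='T' (+5 fires, +4 burnt)
Step 6: cell (4,1)='T' (+5 fires, +5 burnt)
Step 7: cell (4,1)='F' (+2 fires, +5 burnt)
  -> target ignites at step 7
Step 8: cell (4,1)='.' (+0 fires, +2 burnt)
  fire out at step 8

7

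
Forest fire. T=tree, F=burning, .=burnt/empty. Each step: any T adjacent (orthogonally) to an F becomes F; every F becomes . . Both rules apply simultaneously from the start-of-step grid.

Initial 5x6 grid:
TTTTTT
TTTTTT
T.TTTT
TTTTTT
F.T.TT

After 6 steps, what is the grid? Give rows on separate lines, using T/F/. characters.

Step 1: 1 trees catch fire, 1 burn out
  TTTTTT
  TTTTTT
  T.TTTT
  FTTTTT
  ..T.TT
Step 2: 2 trees catch fire, 1 burn out
  TTTTTT
  TTTTTT
  F.TTTT
  .FTTTT
  ..T.TT
Step 3: 2 trees catch fire, 2 burn out
  TTTTTT
  FTTTTT
  ..TTTT
  ..FTTT
  ..T.TT
Step 4: 5 trees catch fire, 2 burn out
  FTTTTT
  .FTTTT
  ..FTTT
  ...FTT
  ..F.TT
Step 5: 4 trees catch fire, 5 burn out
  .FTTTT
  ..FTTT
  ...FTT
  ....FT
  ....TT
Step 6: 5 trees catch fire, 4 burn out
  ..FTTT
  ...FTT
  ....FT
  .....F
  ....FT

..FTTT
...FTT
....FT
.....F
....FT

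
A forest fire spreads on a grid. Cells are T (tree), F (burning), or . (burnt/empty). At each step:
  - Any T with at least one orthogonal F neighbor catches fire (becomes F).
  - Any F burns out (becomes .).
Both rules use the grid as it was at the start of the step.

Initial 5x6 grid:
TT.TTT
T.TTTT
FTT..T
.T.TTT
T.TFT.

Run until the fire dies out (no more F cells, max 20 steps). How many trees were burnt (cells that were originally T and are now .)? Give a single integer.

Step 1: +5 fires, +2 burnt (F count now 5)
Step 2: +4 fires, +5 burnt (F count now 4)
Step 3: +3 fires, +4 burnt (F count now 3)
Step 4: +2 fires, +3 burnt (F count now 2)
Step 5: +3 fires, +2 burnt (F count now 3)
Step 6: +2 fires, +3 burnt (F count now 2)
Step 7: +0 fires, +2 burnt (F count now 0)
Fire out after step 7
Initially T: 20, now '.': 29
Total burnt (originally-T cells now '.'): 19

Answer: 19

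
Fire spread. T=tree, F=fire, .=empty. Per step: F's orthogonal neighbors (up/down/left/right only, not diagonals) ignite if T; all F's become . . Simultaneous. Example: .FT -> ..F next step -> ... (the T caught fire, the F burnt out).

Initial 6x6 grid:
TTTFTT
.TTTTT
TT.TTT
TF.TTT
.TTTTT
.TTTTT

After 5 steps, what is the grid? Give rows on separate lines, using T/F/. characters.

Step 1: 6 trees catch fire, 2 burn out
  TTF.FT
  .TTFTT
  TF.TTT
  F..TTT
  .FTTTT
  .TTTTT
Step 2: 9 trees catch fire, 6 burn out
  TF...F
  .FF.FT
  F..FTT
  ...TTT
  ..FTTT
  .FTTTT
Step 3: 6 trees catch fire, 9 burn out
  F.....
  .....F
  ....FT
  ...FTT
  ...FTT
  ..FTTT
Step 4: 4 trees catch fire, 6 burn out
  ......
  ......
  .....F
  ....FT
  ....FT
  ...FTT
Step 5: 3 trees catch fire, 4 burn out
  ......
  ......
  ......
  .....F
  .....F
  ....FT

......
......
......
.....F
.....F
....FT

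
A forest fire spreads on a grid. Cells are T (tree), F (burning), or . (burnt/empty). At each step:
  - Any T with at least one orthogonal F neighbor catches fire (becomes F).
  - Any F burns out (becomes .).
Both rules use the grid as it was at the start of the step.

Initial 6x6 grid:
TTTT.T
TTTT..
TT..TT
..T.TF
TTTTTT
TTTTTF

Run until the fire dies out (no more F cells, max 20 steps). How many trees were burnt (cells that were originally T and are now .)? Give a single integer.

Step 1: +4 fires, +2 burnt (F count now 4)
Step 2: +3 fires, +4 burnt (F count now 3)
Step 3: +2 fires, +3 burnt (F count now 2)
Step 4: +2 fires, +2 burnt (F count now 2)
Step 5: +3 fires, +2 burnt (F count now 3)
Step 6: +1 fires, +3 burnt (F count now 1)
Step 7: +0 fires, +1 burnt (F count now 0)
Fire out after step 7
Initially T: 26, now '.': 25
Total burnt (originally-T cells now '.'): 15

Answer: 15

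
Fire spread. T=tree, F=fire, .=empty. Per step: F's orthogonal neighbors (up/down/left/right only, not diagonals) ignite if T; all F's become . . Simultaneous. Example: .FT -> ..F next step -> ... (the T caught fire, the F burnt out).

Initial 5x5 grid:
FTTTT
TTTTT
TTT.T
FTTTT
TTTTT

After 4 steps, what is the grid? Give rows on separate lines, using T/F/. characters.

Step 1: 5 trees catch fire, 2 burn out
  .FTTT
  FTTTT
  FTT.T
  .FTTT
  FTTTT
Step 2: 5 trees catch fire, 5 burn out
  ..FTT
  .FTTT
  .FT.T
  ..FTT
  .FTTT
Step 3: 5 trees catch fire, 5 burn out
  ...FT
  ..FTT
  ..F.T
  ...FT
  ..FTT
Step 4: 4 trees catch fire, 5 burn out
  ....F
  ...FT
  ....T
  ....F
  ...FT

....F
...FT
....T
....F
...FT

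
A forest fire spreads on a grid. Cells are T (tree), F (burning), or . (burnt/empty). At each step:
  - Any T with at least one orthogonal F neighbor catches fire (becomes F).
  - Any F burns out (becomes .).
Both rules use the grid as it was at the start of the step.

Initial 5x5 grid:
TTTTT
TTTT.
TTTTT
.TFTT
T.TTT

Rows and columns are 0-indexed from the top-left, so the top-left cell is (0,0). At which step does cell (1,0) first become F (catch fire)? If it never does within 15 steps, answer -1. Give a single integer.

Step 1: cell (1,0)='T' (+4 fires, +1 burnt)
Step 2: cell (1,0)='T' (+5 fires, +4 burnt)
Step 3: cell (1,0)='T' (+6 fires, +5 burnt)
Step 4: cell (1,0)='F' (+3 fires, +6 burnt)
  -> target ignites at step 4
Step 5: cell (1,0)='.' (+2 fires, +3 burnt)
Step 6: cell (1,0)='.' (+0 fires, +2 burnt)
  fire out at step 6

4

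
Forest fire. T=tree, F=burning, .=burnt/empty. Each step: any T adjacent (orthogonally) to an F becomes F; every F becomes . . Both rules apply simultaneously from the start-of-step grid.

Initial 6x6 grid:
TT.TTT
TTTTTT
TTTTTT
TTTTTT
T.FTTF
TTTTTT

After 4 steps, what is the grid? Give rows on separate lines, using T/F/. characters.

Step 1: 6 trees catch fire, 2 burn out
  TT.TTT
  TTTTTT
  TTTTTT
  TTFTTF
  T..FF.
  TTFTTF
Step 2: 8 trees catch fire, 6 burn out
  TT.TTT
  TTTTTT
  TTFTTF
  TF.FF.
  T.....
  TF.FF.
Step 3: 7 trees catch fire, 8 burn out
  TT.TTT
  TTFTTF
  TF.FF.
  F.....
  T.....
  F.....
Step 4: 6 trees catch fire, 7 burn out
  TT.TTF
  TF.FF.
  F.....
  ......
  F.....
  ......

TT.TTF
TF.FF.
F.....
......
F.....
......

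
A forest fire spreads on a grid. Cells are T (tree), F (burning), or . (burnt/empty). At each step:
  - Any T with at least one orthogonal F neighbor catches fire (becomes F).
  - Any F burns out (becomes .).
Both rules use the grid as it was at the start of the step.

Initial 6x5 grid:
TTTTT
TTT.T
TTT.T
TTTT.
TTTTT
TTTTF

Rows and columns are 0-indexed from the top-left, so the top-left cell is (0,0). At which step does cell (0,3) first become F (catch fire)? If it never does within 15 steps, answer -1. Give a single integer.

Step 1: cell (0,3)='T' (+2 fires, +1 burnt)
Step 2: cell (0,3)='T' (+2 fires, +2 burnt)
Step 3: cell (0,3)='T' (+3 fires, +2 burnt)
Step 4: cell (0,3)='T' (+3 fires, +3 burnt)
Step 5: cell (0,3)='T' (+3 fires, +3 burnt)
Step 6: cell (0,3)='T' (+3 fires, +3 burnt)
Step 7: cell (0,3)='T' (+3 fires, +3 burnt)
Step 8: cell (0,3)='F' (+3 fires, +3 burnt)
  -> target ignites at step 8
Step 9: cell (0,3)='.' (+2 fires, +3 burnt)
Step 10: cell (0,3)='.' (+1 fires, +2 burnt)
Step 11: cell (0,3)='.' (+1 fires, +1 burnt)
Step 12: cell (0,3)='.' (+0 fires, +1 burnt)
  fire out at step 12

8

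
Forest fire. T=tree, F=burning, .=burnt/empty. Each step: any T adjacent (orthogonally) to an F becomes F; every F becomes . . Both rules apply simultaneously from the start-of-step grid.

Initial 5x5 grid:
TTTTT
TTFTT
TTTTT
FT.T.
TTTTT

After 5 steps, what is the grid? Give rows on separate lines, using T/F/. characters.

Step 1: 7 trees catch fire, 2 burn out
  TTFTT
  TF.FT
  FTFTT
  .F.T.
  FTTTT
Step 2: 7 trees catch fire, 7 burn out
  TF.FT
  F...F
  .F.FT
  ...T.
  .FTTT
Step 3: 5 trees catch fire, 7 burn out
  F...F
  .....
  ....F
  ...F.
  ..FTT
Step 4: 1 trees catch fire, 5 burn out
  .....
  .....
  .....
  .....
  ...FT
Step 5: 1 trees catch fire, 1 burn out
  .....
  .....
  .....
  .....
  ....F

.....
.....
.....
.....
....F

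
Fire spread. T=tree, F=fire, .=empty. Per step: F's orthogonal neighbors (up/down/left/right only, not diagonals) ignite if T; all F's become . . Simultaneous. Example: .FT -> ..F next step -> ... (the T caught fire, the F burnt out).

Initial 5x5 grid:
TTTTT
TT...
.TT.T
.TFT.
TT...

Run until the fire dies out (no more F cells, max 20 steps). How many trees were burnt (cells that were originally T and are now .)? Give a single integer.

Step 1: +3 fires, +1 burnt (F count now 3)
Step 2: +2 fires, +3 burnt (F count now 2)
Step 3: +2 fires, +2 burnt (F count now 2)
Step 4: +2 fires, +2 burnt (F count now 2)
Step 5: +2 fires, +2 burnt (F count now 2)
Step 6: +1 fires, +2 burnt (F count now 1)
Step 7: +1 fires, +1 burnt (F count now 1)
Step 8: +0 fires, +1 burnt (F count now 0)
Fire out after step 8
Initially T: 14, now '.': 24
Total burnt (originally-T cells now '.'): 13

Answer: 13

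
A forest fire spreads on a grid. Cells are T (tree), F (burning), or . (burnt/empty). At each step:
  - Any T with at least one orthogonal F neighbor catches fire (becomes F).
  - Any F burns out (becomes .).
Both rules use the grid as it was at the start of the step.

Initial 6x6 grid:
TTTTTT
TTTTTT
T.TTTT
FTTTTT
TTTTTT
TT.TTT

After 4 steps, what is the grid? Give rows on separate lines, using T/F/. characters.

Step 1: 3 trees catch fire, 1 burn out
  TTTTTT
  TTTTTT
  F.TTTT
  .FTTTT
  FTTTTT
  TT.TTT
Step 2: 4 trees catch fire, 3 burn out
  TTTTTT
  FTTTTT
  ..TTTT
  ..FTTT
  .FTTTT
  FT.TTT
Step 3: 6 trees catch fire, 4 burn out
  FTTTTT
  .FTTTT
  ..FTTT
  ...FTT
  ..FTTT
  .F.TTT
Step 4: 5 trees catch fire, 6 burn out
  .FTTTT
  ..FTTT
  ...FTT
  ....FT
  ...FTT
  ...TTT

.FTTTT
..FTTT
...FTT
....FT
...FTT
...TTT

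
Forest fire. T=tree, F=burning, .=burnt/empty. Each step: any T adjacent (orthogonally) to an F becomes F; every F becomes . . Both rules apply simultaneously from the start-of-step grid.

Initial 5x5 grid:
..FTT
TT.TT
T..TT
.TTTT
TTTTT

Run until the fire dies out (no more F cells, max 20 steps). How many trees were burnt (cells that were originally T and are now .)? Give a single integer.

Step 1: +1 fires, +1 burnt (F count now 1)
Step 2: +2 fires, +1 burnt (F count now 2)
Step 3: +2 fires, +2 burnt (F count now 2)
Step 4: +2 fires, +2 burnt (F count now 2)
Step 5: +3 fires, +2 burnt (F count now 3)
Step 6: +3 fires, +3 burnt (F count now 3)
Step 7: +1 fires, +3 burnt (F count now 1)
Step 8: +1 fires, +1 burnt (F count now 1)
Step 9: +0 fires, +1 burnt (F count now 0)
Fire out after step 9
Initially T: 18, now '.': 22
Total burnt (originally-T cells now '.'): 15

Answer: 15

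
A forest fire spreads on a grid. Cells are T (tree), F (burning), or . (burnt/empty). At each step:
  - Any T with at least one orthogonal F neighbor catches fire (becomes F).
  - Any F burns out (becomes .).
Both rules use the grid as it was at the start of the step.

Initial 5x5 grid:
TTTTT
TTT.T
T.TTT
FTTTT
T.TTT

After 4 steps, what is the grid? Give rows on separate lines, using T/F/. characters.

Step 1: 3 trees catch fire, 1 burn out
  TTTTT
  TTT.T
  F.TTT
  .FTTT
  F.TTT
Step 2: 2 trees catch fire, 3 burn out
  TTTTT
  FTT.T
  ..TTT
  ..FTT
  ..TTT
Step 3: 5 trees catch fire, 2 burn out
  FTTTT
  .FT.T
  ..FTT
  ...FT
  ..FTT
Step 4: 5 trees catch fire, 5 burn out
  .FTTT
  ..F.T
  ...FT
  ....F
  ...FT

.FTTT
..F.T
...FT
....F
...FT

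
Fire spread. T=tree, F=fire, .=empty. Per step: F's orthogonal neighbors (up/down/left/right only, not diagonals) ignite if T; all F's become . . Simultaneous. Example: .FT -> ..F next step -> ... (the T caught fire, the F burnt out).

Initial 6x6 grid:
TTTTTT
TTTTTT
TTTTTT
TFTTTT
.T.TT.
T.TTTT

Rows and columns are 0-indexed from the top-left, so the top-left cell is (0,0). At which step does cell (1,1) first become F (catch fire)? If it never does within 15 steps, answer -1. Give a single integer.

Step 1: cell (1,1)='T' (+4 fires, +1 burnt)
Step 2: cell (1,1)='F' (+4 fires, +4 burnt)
  -> target ignites at step 2
Step 3: cell (1,1)='.' (+6 fires, +4 burnt)
Step 4: cell (1,1)='.' (+7 fires, +6 burnt)
Step 5: cell (1,1)='.' (+5 fires, +7 burnt)
Step 6: cell (1,1)='.' (+3 fires, +5 burnt)
Step 7: cell (1,1)='.' (+1 fires, +3 burnt)
Step 8: cell (1,1)='.' (+0 fires, +1 burnt)
  fire out at step 8

2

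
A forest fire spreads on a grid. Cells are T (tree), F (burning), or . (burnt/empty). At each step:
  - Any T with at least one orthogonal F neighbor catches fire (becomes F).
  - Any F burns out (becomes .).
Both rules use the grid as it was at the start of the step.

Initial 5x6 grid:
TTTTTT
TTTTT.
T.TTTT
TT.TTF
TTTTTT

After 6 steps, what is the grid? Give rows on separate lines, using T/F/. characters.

Step 1: 3 trees catch fire, 1 burn out
  TTTTTT
  TTTTT.
  T.TTTF
  TT.TF.
  TTTTTF
Step 2: 3 trees catch fire, 3 burn out
  TTTTTT
  TTTTT.
  T.TTF.
  TT.F..
  TTTTF.
Step 3: 3 trees catch fire, 3 burn out
  TTTTTT
  TTTTF.
  T.TF..
  TT....
  TTTF..
Step 4: 4 trees catch fire, 3 burn out
  TTTTFT
  TTTF..
  T.F...
  TT....
  TTF...
Step 5: 4 trees catch fire, 4 burn out
  TTTF.F
  TTF...
  T.....
  TT....
  TF....
Step 6: 4 trees catch fire, 4 burn out
  TTF...
  TF....
  T.....
  TF....
  F.....

TTF...
TF....
T.....
TF....
F.....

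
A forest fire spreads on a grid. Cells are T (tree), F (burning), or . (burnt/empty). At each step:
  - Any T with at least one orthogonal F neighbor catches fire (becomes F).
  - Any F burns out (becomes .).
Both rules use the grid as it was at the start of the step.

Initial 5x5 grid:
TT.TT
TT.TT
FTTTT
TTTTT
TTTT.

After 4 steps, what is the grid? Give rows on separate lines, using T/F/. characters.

Step 1: 3 trees catch fire, 1 burn out
  TT.TT
  FT.TT
  .FTTT
  FTTTT
  TTTT.
Step 2: 5 trees catch fire, 3 burn out
  FT.TT
  .F.TT
  ..FTT
  .FTTT
  FTTT.
Step 3: 4 trees catch fire, 5 burn out
  .F.TT
  ...TT
  ...FT
  ..FTT
  .FTT.
Step 4: 4 trees catch fire, 4 burn out
  ...TT
  ...FT
  ....F
  ...FT
  ..FT.

...TT
...FT
....F
...FT
..FT.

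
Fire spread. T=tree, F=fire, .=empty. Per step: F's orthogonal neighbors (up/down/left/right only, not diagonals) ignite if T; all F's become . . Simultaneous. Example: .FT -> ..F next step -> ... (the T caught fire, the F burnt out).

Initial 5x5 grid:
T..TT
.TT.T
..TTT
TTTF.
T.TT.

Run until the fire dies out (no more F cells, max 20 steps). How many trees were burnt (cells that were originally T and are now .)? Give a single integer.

Step 1: +3 fires, +1 burnt (F count now 3)
Step 2: +4 fires, +3 burnt (F count now 4)
Step 3: +3 fires, +4 burnt (F count now 3)
Step 4: +3 fires, +3 burnt (F count now 3)
Step 5: +1 fires, +3 burnt (F count now 1)
Step 6: +0 fires, +1 burnt (F count now 0)
Fire out after step 6
Initially T: 15, now '.': 24
Total burnt (originally-T cells now '.'): 14

Answer: 14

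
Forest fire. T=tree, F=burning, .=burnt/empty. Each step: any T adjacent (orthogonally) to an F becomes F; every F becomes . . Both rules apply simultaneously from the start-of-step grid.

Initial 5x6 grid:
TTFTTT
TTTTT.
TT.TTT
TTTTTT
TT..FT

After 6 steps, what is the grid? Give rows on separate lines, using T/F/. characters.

Step 1: 5 trees catch fire, 2 burn out
  TF.FTT
  TTFTT.
  TT.TTT
  TTTTFT
  TT...F
Step 2: 7 trees catch fire, 5 burn out
  F...FT
  TF.FT.
  TT.TFT
  TTTF.F
  TT....
Step 3: 7 trees catch fire, 7 burn out
  .....F
  F...F.
  TF.F.F
  TTF...
  TT....
Step 4: 2 trees catch fire, 7 burn out
  ......
  ......
  F.....
  TF....
  TT....
Step 5: 2 trees catch fire, 2 burn out
  ......
  ......
  ......
  F.....
  TF....
Step 6: 1 trees catch fire, 2 burn out
  ......
  ......
  ......
  ......
  F.....

......
......
......
......
F.....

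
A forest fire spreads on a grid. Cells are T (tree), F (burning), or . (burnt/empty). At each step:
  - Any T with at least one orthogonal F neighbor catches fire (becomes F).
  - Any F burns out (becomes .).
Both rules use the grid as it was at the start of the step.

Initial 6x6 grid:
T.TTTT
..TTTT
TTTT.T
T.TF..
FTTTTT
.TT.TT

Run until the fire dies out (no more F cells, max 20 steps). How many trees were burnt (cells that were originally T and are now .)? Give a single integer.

Answer: 24

Derivation:
Step 1: +5 fires, +2 burnt (F count now 5)
Step 2: +6 fires, +5 burnt (F count now 6)
Step 3: +7 fires, +6 burnt (F count now 7)
Step 4: +4 fires, +7 burnt (F count now 4)
Step 5: +2 fires, +4 burnt (F count now 2)
Step 6: +0 fires, +2 burnt (F count now 0)
Fire out after step 6
Initially T: 25, now '.': 35
Total burnt (originally-T cells now '.'): 24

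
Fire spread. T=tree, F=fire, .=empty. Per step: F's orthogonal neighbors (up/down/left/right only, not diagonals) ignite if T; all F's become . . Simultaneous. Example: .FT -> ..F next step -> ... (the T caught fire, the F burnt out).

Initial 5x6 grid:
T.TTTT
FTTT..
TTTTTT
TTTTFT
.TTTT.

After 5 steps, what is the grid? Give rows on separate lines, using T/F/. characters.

Step 1: 7 trees catch fire, 2 burn out
  F.TTTT
  .FTT..
  FTTTFT
  TTTF.F
  .TTTF.
Step 2: 7 trees catch fire, 7 burn out
  ..TTTT
  ..FT..
  .FTF.F
  FTF...
  .TTF..
Step 3: 5 trees catch fire, 7 burn out
  ..FTTT
  ...F..
  ..F...
  .F....
  .TF...
Step 4: 2 trees catch fire, 5 burn out
  ...FTT
  ......
  ......
  ......
  .F....
Step 5: 1 trees catch fire, 2 burn out
  ....FT
  ......
  ......
  ......
  ......

....FT
......
......
......
......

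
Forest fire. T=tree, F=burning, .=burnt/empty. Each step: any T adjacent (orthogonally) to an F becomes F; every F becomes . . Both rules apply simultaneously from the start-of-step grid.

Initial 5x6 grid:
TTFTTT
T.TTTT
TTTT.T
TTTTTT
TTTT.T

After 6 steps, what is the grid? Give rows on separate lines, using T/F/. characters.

Step 1: 3 trees catch fire, 1 burn out
  TF.FTT
  T.FTTT
  TTTT.T
  TTTTTT
  TTTT.T
Step 2: 4 trees catch fire, 3 burn out
  F...FT
  T..FTT
  TTFT.T
  TTTTTT
  TTTT.T
Step 3: 6 trees catch fire, 4 burn out
  .....F
  F...FT
  TF.F.T
  TTFTTT
  TTTT.T
Step 4: 5 trees catch fire, 6 burn out
  ......
  .....F
  F....T
  TF.FTT
  TTFT.T
Step 5: 5 trees catch fire, 5 burn out
  ......
  ......
  .....F
  F...FT
  TF.F.T
Step 6: 2 trees catch fire, 5 burn out
  ......
  ......
  ......
  .....F
  F....T

......
......
......
.....F
F....T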